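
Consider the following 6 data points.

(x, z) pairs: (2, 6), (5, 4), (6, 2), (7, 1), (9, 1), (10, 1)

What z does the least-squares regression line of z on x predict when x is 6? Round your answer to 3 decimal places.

n = 6, Σx = 39, Σy = 15, Σxy = 70, Σx² = 295
Sxx = Σx² − (Σx)²/n = 295 − 253.5 = 41.5
Sxy = Σxy − (Σx)(Σy)/n = 70 − 97.5 = -27.5
b = Sxy/Sxx = -27.5/41.5 = -0.662651
a = ȳ − b·x̄ = 2.5 − (-0.662651)·6.5 = 6.807229
ŷ(6) = a + b·6 = 6.807229 + (-0.662651)·6 = 2.831325

2.831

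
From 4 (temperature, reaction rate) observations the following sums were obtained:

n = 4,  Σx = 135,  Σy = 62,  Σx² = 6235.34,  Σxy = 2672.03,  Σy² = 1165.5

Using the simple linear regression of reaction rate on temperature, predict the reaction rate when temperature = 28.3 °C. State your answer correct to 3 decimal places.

13.619

Sxx = Σx² − (Σx)²/n = 6235.34 − 4556.25 = 1679.09
Sxy = Σxy − (Σx)(Σy)/n = 2672.03 − 2092.5 = 579.53
b = Sxy/Sxx = 579.53/1679.09 = 0.345145
a = ȳ − b·x̄ = 15.5 − 0.345145·33.75 = 3.851347
ŷ(28.3) = a + b·28.3 = 3.851347 + 0.345145·28.3 = 13.618958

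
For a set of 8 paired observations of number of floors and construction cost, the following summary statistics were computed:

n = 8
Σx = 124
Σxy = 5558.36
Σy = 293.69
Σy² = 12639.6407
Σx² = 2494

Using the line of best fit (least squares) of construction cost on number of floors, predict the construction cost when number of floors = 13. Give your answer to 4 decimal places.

32.3137

Sxx = Σx² − (Σx)²/n = 2494 − 1922 = 572
Sxy = Σxy − (Σx)(Σy)/n = 5558.36 − 4552.195 = 1006.165
b = Sxy/Sxx = 1006.165/572 = 1.759030
a = ȳ − b·x̄ = 36.71125 − 1.759030·15.5 = 9.446289
ŷ(13) = a + b·13 = 9.446289 + 1.759030·13 = 32.313676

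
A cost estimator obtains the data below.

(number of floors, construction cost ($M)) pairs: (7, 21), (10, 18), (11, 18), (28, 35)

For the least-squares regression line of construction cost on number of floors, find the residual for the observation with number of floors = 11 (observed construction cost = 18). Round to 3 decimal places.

-2.589

n = 4, Σx = 56, Σy = 92, Σxy = 1505, Σx² = 1054
Sxx = Σx² − (Σx)²/n = 1054 − 784 = 270
Sxy = Σxy − (Σx)(Σy)/n = 1505 − 1288 = 217
b = Sxy/Sxx = 217/270 = 0.803704
a = ȳ − b·x̄ = 23 − 0.803704·14 = 11.748148
ŷ(11) = 11.748148 + 0.803704·11 = 20.588889
residual = y − ŷ = 18 − 20.588889 = -2.588889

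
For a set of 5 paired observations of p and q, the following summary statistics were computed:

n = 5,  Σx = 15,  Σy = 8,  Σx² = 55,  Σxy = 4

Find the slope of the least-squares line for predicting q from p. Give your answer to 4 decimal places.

-2.0000

Sxx = Σx² − (Σx)²/n = 55 − 45 = 10
Sxy = Σxy − (Σx)(Σy)/n = 4 − 24 = -20
b = Sxy/Sxx = -20/10 = -2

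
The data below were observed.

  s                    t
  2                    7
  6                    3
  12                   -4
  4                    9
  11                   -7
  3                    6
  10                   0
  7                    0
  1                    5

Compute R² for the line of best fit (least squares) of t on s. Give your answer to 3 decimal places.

0.783

n = 9, Σx = 56, Σy = 19, Σxy = -34, Σx² = 480, Σy² = 265
Sxx = Σx² − (Σx)²/n = 480 − 348.444444 = 131.555556
Sxy = Σxy − (Σx)(Σy)/n = -34 − 118.222222 = -152.222222
Syy = Σy² − (Σy)²/n = 265 − 40.111111 = 224.888889
R² = Sxy²/(Sxx·Syy) = (-152.222222)²/(131.555556·224.888889) = 0.783211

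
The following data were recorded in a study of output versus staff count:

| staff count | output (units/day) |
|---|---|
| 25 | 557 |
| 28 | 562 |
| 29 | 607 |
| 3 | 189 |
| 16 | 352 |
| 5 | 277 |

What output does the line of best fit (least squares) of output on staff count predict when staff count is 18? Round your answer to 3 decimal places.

428.947

n = 6, Σx = 106, Σy = 2544, Σxy = 54848, Σx² = 2540
Sxx = Σx² − (Σx)²/n = 2540 − 1872.666667 = 667.333333
Sxy = Σxy − (Σx)(Σy)/n = 54848 − 44944 = 9904
b = Sxy/Sxx = 9904/667.333333 = 14.841159
a = ȳ − b·x̄ = 424 − 14.841159·17.666667 = 161.806194
ŷ(18) = a + b·18 = 161.806194 + 14.841159·18 = 428.947053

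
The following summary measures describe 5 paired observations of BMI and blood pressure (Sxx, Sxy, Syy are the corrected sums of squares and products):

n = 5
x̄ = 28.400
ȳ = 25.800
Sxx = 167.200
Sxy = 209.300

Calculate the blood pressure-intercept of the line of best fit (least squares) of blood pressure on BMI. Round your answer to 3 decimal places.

b = Sxy/Sxx = 209.3/167.2 = 1.251794
a = ȳ − b·x̄ = 25.8 − 1.251794·28.4 = -9.750957

-9.751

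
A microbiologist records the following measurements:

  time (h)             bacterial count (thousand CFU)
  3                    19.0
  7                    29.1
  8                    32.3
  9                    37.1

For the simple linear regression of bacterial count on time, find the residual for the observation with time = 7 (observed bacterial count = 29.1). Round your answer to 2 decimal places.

n = 4, Σx = 27, Σy = 117.5, Σxy = 853, Σx² = 203
Sxx = Σx² − (Σx)²/n = 203 − 182.25 = 20.75
Sxy = Σxy − (Σx)(Σy)/n = 853 − 793.125 = 59.875
b = Sxy/Sxx = 59.875/20.75 = 2.885542
a = ȳ − b·x̄ = 29.375 − 2.885542·6.75 = 9.897590
ŷ(7) = 9.897590 + 2.885542·7 = 30.096386
residual = y − ŷ = 29.1 − 30.096386 = -0.996386

-1.00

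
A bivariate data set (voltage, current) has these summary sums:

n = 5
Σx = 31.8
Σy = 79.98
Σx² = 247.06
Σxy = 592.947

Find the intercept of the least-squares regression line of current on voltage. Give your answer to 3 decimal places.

4.035

Sxx = Σx² − (Σx)²/n = 247.06 − 202.248 = 44.812
Sxy = Σxy − (Σx)(Σy)/n = 592.947 − 508.6728 = 84.2742
b = Sxy/Sxx = 84.2742/44.812 = 1.880617
a = ȳ − b·x̄ = 15.996 − 1.880617·6.36 = 4.035277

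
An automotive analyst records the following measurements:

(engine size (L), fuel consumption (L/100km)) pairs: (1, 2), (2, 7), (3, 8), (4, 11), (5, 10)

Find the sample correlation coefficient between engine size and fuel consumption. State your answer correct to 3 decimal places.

n = 5, Σx = 15, Σy = 38, Σxy = 134, Σx² = 55, Σy² = 338
Sxx = Σx² − (Σx)²/n = 55 − 45 = 10
Sxy = Σxy − (Σx)(Σy)/n = 134 − 114 = 20
Syy = Σy² − (Σy)²/n = 338 − 288.8 = 49.2
r = Sxy/√(Sxx·Syy) = 20/√(492) = 20/22.181073 = 0.901670

0.902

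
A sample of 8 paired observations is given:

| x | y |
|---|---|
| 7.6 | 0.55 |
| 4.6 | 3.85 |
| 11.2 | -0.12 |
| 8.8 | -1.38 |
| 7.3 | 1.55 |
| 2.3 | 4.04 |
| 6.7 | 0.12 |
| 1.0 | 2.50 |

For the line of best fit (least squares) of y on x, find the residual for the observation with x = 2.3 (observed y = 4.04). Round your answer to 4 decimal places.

n = 8, Σx = 49.5, Σy = 11.11, Σxy = 32.313, Σx² = 386.27
Sxx = Σx² − (Σx)²/n = 386.27 − 306.28125 = 79.98875
Sxy = Σxy − (Σx)(Σy)/n = 32.313 − 68.743125 = -36.430125
b = Sxy/Sxx = -36.430125/79.98875 = -0.455441
a = ȳ − b·x̄ = 1.38875 − (-0.455441)·6.1875 = 4.206789
ŷ(2.3) = 4.206789 + (-0.455441)·2.3 = 3.159275
residual = y − ŷ = 4.04 − 3.159275 = 0.880725

0.8807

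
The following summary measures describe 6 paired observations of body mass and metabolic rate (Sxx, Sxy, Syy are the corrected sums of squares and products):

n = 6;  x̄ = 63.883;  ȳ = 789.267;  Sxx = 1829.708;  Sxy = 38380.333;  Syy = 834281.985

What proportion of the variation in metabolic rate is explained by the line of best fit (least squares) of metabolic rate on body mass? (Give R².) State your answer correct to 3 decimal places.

R² = Sxy²/(Sxx·Syy) = (38380.333)²/(1829.708·834281.985) = 0.964990

0.965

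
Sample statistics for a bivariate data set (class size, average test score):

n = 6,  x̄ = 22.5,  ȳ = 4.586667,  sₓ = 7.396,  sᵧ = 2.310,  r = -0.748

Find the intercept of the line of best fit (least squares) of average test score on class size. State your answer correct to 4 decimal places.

9.8432

b = r · sᵧ/sₓ = -0.748 · 2.31/7.396 = -0.233624
a = ȳ − b·x̄ = 4.586667 − (-0.233624)·22.5 = 9.843198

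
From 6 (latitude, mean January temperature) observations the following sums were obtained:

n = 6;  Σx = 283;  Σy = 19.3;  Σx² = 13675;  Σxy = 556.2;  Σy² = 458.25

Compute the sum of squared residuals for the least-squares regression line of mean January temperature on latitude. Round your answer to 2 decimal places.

Sxx = Σx² − (Σx)²/n = 13675 − 13348.166667 = 326.833333
Sxy = Σxy − (Σx)(Σy)/n = 556.2 − 910.316667 = -354.116667
Syy = Σy² − (Σy)²/n = 458.25 − 62.081667 = 396.168333
b = Sxy/Sxx = -354.116667/326.833333 = -1.083478
SSE = Syy − b·Sxy = 396.168333 − (-1.083478)·(-354.116667) = 12.490780

12.49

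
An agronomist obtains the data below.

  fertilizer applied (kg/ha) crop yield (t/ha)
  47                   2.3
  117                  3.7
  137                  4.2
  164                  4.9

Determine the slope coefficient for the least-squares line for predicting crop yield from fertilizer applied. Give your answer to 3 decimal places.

0.022

n = 4, Σx = 465, Σy = 15.1, Σxy = 1920, Σx² = 61563
Sxx = Σx² − (Σx)²/n = 61563 − 54056.25 = 7506.75
Sxy = Σxy − (Σx)(Σy)/n = 1920 − 1755.375 = 164.625
b = Sxy/Sxx = 164.625/7506.75 = 0.021930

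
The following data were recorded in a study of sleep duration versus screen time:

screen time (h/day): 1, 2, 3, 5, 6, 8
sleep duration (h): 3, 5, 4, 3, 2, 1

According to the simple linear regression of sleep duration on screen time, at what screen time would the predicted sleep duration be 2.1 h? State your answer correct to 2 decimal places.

6.26

n = 6, Σx = 25, Σy = 18, Σxy = 60, Σx² = 139
Sxx = Σx² − (Σx)²/n = 139 − 104.166667 = 34.833333
Sxy = Σxy − (Σx)(Σy)/n = 60 − 75 = -15
b = Sxy/Sxx = -15/34.833333 = -0.430622
a = ȳ − b·x̄ = 3 − (-0.430622)·4.166667 = 4.794258
Set a + b·x = 2.1: x = (2.1 − 4.794258) / (-0.430622) = 6.256667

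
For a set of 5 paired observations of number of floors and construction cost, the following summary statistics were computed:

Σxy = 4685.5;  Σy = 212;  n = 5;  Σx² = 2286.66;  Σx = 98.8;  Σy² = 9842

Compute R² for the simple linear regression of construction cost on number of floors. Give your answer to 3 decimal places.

0.864

Sxx = Σx² − (Σx)²/n = 2286.66 − 1952.288 = 334.372
Sxy = Σxy − (Σx)(Σy)/n = 4685.5 − 4189.12 = 496.38
Syy = Σy² − (Σy)²/n = 9842 − 8988.8 = 853.2
R² = Sxy²/(Sxx·Syy) = (496.38)²/(334.372·853.2) = 0.863670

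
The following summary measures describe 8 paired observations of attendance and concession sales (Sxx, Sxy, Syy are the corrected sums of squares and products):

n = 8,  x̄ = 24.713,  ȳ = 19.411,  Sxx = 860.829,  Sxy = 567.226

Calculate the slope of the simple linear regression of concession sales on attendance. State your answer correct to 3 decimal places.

b = Sxy/Sxx = 567.226/860.829 = 0.658930

0.659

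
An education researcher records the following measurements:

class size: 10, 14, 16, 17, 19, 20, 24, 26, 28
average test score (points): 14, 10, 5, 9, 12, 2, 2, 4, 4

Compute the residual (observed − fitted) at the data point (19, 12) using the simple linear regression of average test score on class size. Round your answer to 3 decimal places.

4.924

n = 9, Σx = 174, Σy = 62, Σxy = 1045, Σx² = 3638
Sxx = Σx² − (Σx)²/n = 3638 − 3364 = 274
Sxy = Σxy − (Σx)(Σy)/n = 1045 − 1198.666667 = -153.666667
b = Sxy/Sxx = -153.666667/274 = -0.560827
a = ȳ − b·x̄ = 6.888889 − (-0.560827)·19.333333 = 17.731549
ŷ(19) = 17.731549 + (-0.560827)·19 = 7.075831
residual = y − ŷ = 12 − 7.075831 = 4.924169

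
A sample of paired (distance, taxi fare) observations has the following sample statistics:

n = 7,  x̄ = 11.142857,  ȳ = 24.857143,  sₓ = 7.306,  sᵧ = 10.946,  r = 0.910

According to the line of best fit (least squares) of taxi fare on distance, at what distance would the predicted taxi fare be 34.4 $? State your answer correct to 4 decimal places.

18.1423

b = r · sᵧ/sₓ = 0.91 · 10.946/7.306 = 1.363381
a = ȳ − b·x̄ = 24.857143 − 1.363381·11.142857 = 9.665186
Set a + b·x = 34.4: x = (34.4 − 9.665186) / 1.363381 = 18.142264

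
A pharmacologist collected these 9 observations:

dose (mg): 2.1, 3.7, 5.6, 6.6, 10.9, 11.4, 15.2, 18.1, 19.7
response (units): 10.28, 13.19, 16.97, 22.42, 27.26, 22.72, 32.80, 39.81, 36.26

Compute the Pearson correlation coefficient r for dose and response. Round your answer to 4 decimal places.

n = 9, Σx = 93.3, Σy = 221.71, Σxy = 2802.98, Σx² = 1288.53, Σy² = 6305.0615
Sxx = Σx² − (Σx)²/n = 1288.53 − 967.21 = 321.32
Sxy = Σxy − (Σx)(Σy)/n = 2802.98 − 2298.393667 = 504.586333
Syy = Σy² − (Σy)²/n = 6305.0615 − 5461.702678 = 843.358822
r = Sxy/√(Sxx·Syy) = 504.586333/√(270988.056756) = 504.586333/520.565132 = 0.969305

0.9693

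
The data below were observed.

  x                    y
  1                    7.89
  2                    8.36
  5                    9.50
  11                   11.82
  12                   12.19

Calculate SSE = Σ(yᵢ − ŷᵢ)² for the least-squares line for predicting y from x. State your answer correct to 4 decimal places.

0.0038

n = 5, Σx = 31, Σy = 49.76, Σxy = 348.41, Σx² = 295, Σy² = 510.7002
Sxx = Σx² − (Σx)²/n = 295 − 192.2 = 102.8
Sxy = Σxy − (Σx)(Σy)/n = 348.41 − 308.512 = 39.898
Syy = Σy² − (Σy)²/n = 510.7002 − 495.21152 = 15.48868
b = Sxy/Sxx = 39.898/102.8 = 0.388113
SSE = Syy − b·Sxy = 15.48868 − 0.388113·39.898 = 0.003754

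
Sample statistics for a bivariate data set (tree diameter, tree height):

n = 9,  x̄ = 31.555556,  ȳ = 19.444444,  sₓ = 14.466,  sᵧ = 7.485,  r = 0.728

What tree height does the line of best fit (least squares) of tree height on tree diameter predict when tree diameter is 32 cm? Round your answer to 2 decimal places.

19.61

b = r · sᵧ/sₓ = 0.728 · 7.485/14.466 = 0.376682
a = ȳ − b·x̄ = 19.444444 − 0.376682·31.555556 = 7.558038
ŷ(32) = a + b·32 = 7.558038 + 0.376682·32 = 19.611858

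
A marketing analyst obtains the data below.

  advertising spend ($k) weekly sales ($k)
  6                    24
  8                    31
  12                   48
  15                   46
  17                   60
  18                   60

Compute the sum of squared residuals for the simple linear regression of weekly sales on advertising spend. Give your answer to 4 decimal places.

66.3827

n = 6, Σx = 76, Σy = 269, Σxy = 3758, Σx² = 1082, Σy² = 13157
Sxx = Σx² − (Σx)²/n = 1082 − 962.666667 = 119.333333
Sxy = Σxy − (Σx)(Σy)/n = 3758 − 3407.333333 = 350.666667
Syy = Σy² − (Σy)²/n = 13157 − 12060.166667 = 1096.833333
b = Sxy/Sxx = 350.666667/119.333333 = 2.938547
SSE = Syy − b·Sxy = 1096.833333 − 2.938547·350.666667 = 66.382682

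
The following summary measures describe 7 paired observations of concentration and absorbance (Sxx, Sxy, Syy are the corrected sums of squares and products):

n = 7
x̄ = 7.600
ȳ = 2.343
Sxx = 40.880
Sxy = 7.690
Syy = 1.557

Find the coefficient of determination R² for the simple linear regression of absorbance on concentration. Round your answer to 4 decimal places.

0.9291

R² = Sxy²/(Sxx·Syy) = (7.69)²/(40.88·1.557) = 0.929080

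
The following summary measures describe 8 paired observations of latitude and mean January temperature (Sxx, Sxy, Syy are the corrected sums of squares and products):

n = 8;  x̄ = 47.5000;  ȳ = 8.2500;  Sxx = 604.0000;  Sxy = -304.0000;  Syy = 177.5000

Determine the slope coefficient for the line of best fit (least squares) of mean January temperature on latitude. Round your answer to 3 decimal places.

-0.503

b = Sxy/Sxx = -304/604 = -0.503311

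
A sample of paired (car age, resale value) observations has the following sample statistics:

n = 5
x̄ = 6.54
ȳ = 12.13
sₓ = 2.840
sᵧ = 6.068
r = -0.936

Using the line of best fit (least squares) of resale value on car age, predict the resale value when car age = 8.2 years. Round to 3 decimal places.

8.810

b = r · sᵧ/sₓ = -0.936 · 6.068/2.84 = -1.999876
a = ȳ − b·x̄ = 12.13 − (-1.999876)·6.54 = 25.209189
ŷ(8.2) = a + b·8.2 = 25.209189 + (-1.999876)·8.2 = 8.810206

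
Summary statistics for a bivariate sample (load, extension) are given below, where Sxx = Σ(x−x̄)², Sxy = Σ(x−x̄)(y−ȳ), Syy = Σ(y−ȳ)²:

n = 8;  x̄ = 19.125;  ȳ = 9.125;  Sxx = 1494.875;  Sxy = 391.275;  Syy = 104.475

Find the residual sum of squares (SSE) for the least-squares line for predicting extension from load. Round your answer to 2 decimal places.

b = Sxy/Sxx = 391.275/1494.875 = 0.261744
SSE = Syy − b·Sxy = 104.475 − 0.261744·391.275 = 2.061002

2.06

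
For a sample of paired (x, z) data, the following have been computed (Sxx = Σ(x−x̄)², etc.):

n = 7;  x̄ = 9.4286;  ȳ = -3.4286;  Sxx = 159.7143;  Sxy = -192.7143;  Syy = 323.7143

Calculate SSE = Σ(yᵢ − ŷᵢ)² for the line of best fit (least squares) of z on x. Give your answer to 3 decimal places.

91.182

b = Sxy/Sxx = -192.7143/159.7143 = -1.206619
SSE = Syy − b·Sxy = 323.7143 − (-1.206619)·(-192.7143) = 91.181575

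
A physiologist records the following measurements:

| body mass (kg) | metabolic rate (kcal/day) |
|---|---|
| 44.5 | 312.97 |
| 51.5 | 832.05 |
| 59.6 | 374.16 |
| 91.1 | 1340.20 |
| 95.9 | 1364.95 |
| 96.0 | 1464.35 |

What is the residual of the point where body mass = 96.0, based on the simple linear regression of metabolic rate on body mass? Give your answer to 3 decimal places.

n = 6, Σx = 438.6, Σy = 5688.68, Σxy = 472646.201, Σx² = 34896.68
Sxx = Σx² − (Σx)²/n = 34896.68 − 32061.66 = 2835.02
Sxy = Σxy − (Σx)(Σy)/n = 472646.201 − 415842.508 = 56803.693
b = Sxy/Sxx = 56803.693/2835.02 = 20.036435
a = ȳ − b·x̄ = 948.113333 − 20.036435·73.1 = -516.550041
ŷ(96.0) = -516.550041 + 20.036435·96 = 1406.947687
residual = y − ŷ = 1464.35 − 1406.947687 = 57.402313

57.402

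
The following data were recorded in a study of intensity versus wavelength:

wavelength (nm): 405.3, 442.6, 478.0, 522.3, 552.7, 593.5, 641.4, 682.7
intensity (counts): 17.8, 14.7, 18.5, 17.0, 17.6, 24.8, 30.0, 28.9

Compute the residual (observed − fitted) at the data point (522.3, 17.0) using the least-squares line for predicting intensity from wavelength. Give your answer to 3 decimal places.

-3.234

n = 8, Σx = 4318.5, Σy = 169.3, Σxy = 94861.01, Σx² = 2396636.93
Sxx = Σx² − (Σx)²/n = 2396636.93 − 2331180.28125 = 65456.64875
Sxy = Σxy − (Σx)(Σy)/n = 94861.01 − 91390.25625 = 3470.75375
b = Sxy/Sxx = 3470.75375/65456.64875 = 0.053024
a = ȳ − b·x̄ = 21.1625 − 0.053024·539.8125 = -7.460356
ŷ(522.3) = -7.460356 + 0.053024·522.3 = 20.233922
residual = y − ŷ = 17.0 − 20.233922 = -3.233922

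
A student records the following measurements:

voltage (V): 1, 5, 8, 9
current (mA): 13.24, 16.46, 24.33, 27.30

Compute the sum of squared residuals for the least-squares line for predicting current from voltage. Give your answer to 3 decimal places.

9.679

n = 4, Σx = 23, Σy = 81.33, Σxy = 535.88, Σx² = 171, Σy² = 1783.4681
Sxx = Σx² − (Σx)²/n = 171 − 132.25 = 38.75
Sxy = Σxy − (Σx)(Σy)/n = 535.88 − 467.6475 = 68.2325
Syy = Σy² − (Σy)²/n = 1783.4681 − 1653.642225 = 129.825875
b = Sxy/Sxx = 68.2325/38.75 = 1.760839
SSE = Syy − b·Sxy = 129.825875 − 1.760839·68.2325 = 9.679448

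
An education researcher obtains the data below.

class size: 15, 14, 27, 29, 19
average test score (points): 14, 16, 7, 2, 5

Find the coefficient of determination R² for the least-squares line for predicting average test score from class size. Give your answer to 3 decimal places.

0.719

n = 5, Σx = 104, Σy = 44, Σxy = 776, Σx² = 2352, Σy² = 530
Sxx = Σx² − (Σx)²/n = 2352 − 2163.2 = 188.8
Sxy = Σxy − (Σx)(Σy)/n = 776 − 915.2 = -139.2
Syy = Σy² − (Σy)²/n = 530 − 387.2 = 142.8
R² = Sxy²/(Sxx·Syy) = (-139.2)²/(188.8·142.8) = 0.718701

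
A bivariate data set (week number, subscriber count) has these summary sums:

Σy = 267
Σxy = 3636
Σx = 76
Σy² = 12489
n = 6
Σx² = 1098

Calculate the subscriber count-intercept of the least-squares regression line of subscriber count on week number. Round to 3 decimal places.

Sxx = Σx² − (Σx)²/n = 1098 − 962.666667 = 135.333333
Sxy = Σxy − (Σx)(Σy)/n = 3636 − 3382 = 254
b = Sxy/Sxx = 254/135.333333 = 1.876847
a = ȳ − b·x̄ = 44.5 − 1.876847·12.666667 = 20.726601

20.727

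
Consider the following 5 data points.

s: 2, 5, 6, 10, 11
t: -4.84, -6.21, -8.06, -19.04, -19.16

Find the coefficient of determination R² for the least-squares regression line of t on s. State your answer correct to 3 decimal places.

0.924

n = 5, Σx = 34, Σy = -57.31, Σxy = -490.25, Σx² = 286, Σy² = 856.5805
Sxx = Σx² − (Σx)²/n = 286 − 231.2 = 54.8
Sxy = Σxy − (Σx)(Σy)/n = -490.25 − (-389.708) = -100.542
Syy = Σy² − (Σy)²/n = 856.5805 − 656.88722 = 199.69328
R² = Sxy²/(Sxx·Syy) = (-100.542)²/(54.8·199.69328) = 0.923743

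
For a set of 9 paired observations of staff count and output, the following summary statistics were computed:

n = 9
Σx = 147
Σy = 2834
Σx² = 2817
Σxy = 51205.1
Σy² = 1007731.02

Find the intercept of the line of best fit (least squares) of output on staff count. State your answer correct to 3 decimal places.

121.856

Sxx = Σx² − (Σx)²/n = 2817 − 2401 = 416
Sxy = Σxy − (Σx)(Σy)/n = 51205.1 − 46288.666667 = 4916.433333
b = Sxy/Sxx = 4916.433333/416 = 11.818349
a = ȳ − b·x̄ = 314.888889 − 11.818349·16.333333 = 121.855849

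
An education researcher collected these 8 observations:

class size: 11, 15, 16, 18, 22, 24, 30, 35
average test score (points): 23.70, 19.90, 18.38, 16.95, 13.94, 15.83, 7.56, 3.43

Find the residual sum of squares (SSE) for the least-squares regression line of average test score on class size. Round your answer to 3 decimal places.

n = 8, Σx = 171, Σy = 119.69, Σxy = 2191.83, Σx² = 4111, Σy² = 2096.6579
Sxx = Σx² − (Σx)²/n = 4111 − 3655.125 = 455.875
Sxy = Σxy − (Σx)(Σy)/n = 2191.83 − 2558.37375 = -366.54375
Syy = Σy² − (Σy)²/n = 2096.6579 − 1790.712012 = 305.945888
b = Sxy/Sxx = -366.54375/455.875 = -0.804044
SSE = Syy − b·Sxy = 305.945888 − (-0.804044)·(-366.54375) = 11.228431

11.228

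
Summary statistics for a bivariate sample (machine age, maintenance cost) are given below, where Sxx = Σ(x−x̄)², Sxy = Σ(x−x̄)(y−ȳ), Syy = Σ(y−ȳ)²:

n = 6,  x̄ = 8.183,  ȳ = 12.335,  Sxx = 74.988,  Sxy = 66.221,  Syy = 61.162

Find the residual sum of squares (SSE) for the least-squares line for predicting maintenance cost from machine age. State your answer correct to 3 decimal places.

b = Sxy/Sxx = 66.221/74.988 = 0.883088
SSE = Syy − b·Sxy = 61.162 − 0.883088·66.221 = 2.683032

2.683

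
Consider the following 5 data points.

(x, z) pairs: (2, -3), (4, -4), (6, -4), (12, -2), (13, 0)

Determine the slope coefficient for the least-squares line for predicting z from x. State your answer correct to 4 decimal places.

n = 5, Σx = 37, Σy = -13, Σxy = -70, Σx² = 369
Sxx = Σx² − (Σx)²/n = 369 − 273.8 = 95.2
Sxy = Σxy − (Σx)(Σy)/n = -70 − (-96.2) = 26.2
b = Sxy/Sxx = 26.2/95.2 = 0.275210

0.2752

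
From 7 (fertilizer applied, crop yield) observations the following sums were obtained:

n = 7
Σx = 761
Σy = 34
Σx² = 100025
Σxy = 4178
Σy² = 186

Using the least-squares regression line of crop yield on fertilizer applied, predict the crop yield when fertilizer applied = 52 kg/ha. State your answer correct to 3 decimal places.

Sxx = Σx² − (Σx)²/n = 100025 − 82731.571429 = 17293.428571
Sxy = Σxy − (Σx)(Σy)/n = 4178 − 3696.285714 = 481.714286
b = Sxy/Sxx = 481.714286/17293.428571 = 0.027855
a = ȳ − b·x̄ = 4.857143 − 0.027855·108.714286 = 1.828870
ŷ(52) = a + b·52 = 1.828870 + 0.027855·52 = 3.277347

3.277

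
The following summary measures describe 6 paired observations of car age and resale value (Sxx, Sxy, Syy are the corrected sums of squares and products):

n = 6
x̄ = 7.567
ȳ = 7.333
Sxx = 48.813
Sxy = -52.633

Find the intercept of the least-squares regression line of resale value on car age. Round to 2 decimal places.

b = Sxy/Sxx = -52.633/48.813 = -1.078258
a = ȳ − b·x̄ = 7.333 − (-1.078258)·7.567 = 15.492177

15.49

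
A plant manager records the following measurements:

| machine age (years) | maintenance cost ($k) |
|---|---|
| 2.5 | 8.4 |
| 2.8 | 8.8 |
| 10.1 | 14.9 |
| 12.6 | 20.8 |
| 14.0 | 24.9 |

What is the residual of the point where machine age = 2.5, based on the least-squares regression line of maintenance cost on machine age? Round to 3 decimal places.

n = 5, Σx = 42, Σy = 77.8, Σxy = 806.81, Σx² = 470.86
Sxx = Σx² − (Σx)²/n = 470.86 − 352.8 = 118.06
Sxy = Σxy − (Σx)(Σy)/n = 806.81 − 653.52 = 153.29
b = Sxy/Sxx = 153.29/118.06 = 1.298408
a = ȳ − b·x̄ = 15.56 − 1.298408·8.4 = 4.653376
ŷ(2.5) = 4.653376 + 1.298408·2.5 = 7.899395
residual = y − ŷ = 8.4 − 7.899395 = 0.500605

0.501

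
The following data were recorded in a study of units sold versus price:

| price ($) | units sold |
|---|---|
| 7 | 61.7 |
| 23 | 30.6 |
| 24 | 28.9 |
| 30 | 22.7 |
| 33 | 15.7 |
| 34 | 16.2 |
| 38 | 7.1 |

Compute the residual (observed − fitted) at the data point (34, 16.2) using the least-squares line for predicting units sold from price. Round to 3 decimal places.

n = 7, Σx = 189, Σy = 182.9, Σxy = 3849, Σx² = 5743
Sxx = Σx² − (Σx)²/n = 5743 − 5103 = 640
Sxy = Σxy − (Σx)(Σy)/n = 3849 − 4938.3 = -1089.3
b = Sxy/Sxx = -1089.3/640 = -1.702031
a = ȳ − b·x̄ = 26.128571 − (-1.702031)·27 = 72.083415
ŷ(34) = 72.083415 + (-1.702031)·34 = 14.214353
residual = y − ŷ = 16.2 − 14.214353 = 1.985647

1.986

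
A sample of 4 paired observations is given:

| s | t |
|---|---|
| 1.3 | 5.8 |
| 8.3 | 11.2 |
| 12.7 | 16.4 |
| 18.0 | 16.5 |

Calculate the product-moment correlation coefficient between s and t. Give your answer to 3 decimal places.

n = 4, Σx = 40.3, Σy = 49.9, Σxy = 605.78, Σx² = 555.87, Σy² = 700.29
Sxx = Σx² − (Σx)²/n = 555.87 − 406.0225 = 149.8475
Sxy = Σxy − (Σx)(Σy)/n = 605.78 − 502.7425 = 103.0375
Syy = Σy² − (Σy)²/n = 700.29 − 622.5025 = 77.7875
r = Sxy/√(Sxx·Syy) = 103.0375/√(11656.262406) = 103.0375/107.964172 = 0.954368

0.954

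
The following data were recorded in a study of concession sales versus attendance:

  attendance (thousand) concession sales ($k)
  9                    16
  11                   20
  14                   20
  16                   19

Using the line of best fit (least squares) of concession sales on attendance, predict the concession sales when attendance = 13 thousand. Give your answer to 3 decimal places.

n = 4, Σx = 50, Σy = 75, Σxy = 948, Σx² = 654
Sxx = Σx² − (Σx)²/n = 654 − 625 = 29
Sxy = Σxy − (Σx)(Σy)/n = 948 − 937.5 = 10.5
b = Sxy/Sxx = 10.5/29 = 0.362069
a = ȳ − b·x̄ = 18.75 − 0.362069·12.5 = 14.224138
ŷ(13) = a + b·13 = 14.224138 + 0.362069·13 = 18.931034

18.931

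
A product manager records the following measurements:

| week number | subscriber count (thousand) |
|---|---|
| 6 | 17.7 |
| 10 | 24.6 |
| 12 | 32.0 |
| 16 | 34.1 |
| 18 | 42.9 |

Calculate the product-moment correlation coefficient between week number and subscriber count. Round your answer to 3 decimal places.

0.972

n = 5, Σx = 62, Σy = 151.3, Σxy = 2054, Σx² = 860, Σy² = 4945.67
Sxx = Σx² − (Σx)²/n = 860 − 768.8 = 91.2
Sxy = Σxy − (Σx)(Σy)/n = 2054 − 1876.12 = 177.88
Syy = Σy² − (Σy)²/n = 4945.67 − 4578.338 = 367.332
r = Sxy/√(Sxx·Syy) = 177.88/√(33500.6784) = 177.88/183.031905 = 0.971852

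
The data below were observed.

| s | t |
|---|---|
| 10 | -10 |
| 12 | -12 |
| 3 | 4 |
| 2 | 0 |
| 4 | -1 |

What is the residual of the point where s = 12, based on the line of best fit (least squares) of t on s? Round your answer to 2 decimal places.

0.28

n = 5, Σx = 31, Σy = -19, Σxy = -236, Σx² = 273
Sxx = Σx² − (Σx)²/n = 273 − 192.2 = 80.8
Sxy = Σxy − (Σx)(Σy)/n = -236 − (-117.8) = -118.2
b = Sxy/Sxx = -118.2/80.8 = -1.462871
a = ȳ − b·x̄ = -3.8 − (-1.462871)·6.2 = 5.269802
ŷ(12) = 5.269802 + (-1.462871)·12 = -12.284653
residual = y − ŷ = -12 − (-12.284653) = 0.284653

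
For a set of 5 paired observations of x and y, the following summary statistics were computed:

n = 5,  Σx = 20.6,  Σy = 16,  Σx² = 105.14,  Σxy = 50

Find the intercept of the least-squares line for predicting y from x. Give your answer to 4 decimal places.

6.4362

Sxx = Σx² − (Σx)²/n = 105.14 − 84.872 = 20.268
Sxy = Σxy − (Σx)(Σy)/n = 50 − 65.92 = -15.92
b = Sxy/Sxx = -15.92/20.268 = -0.785475
a = ȳ − b·x̄ = 3.2 − (-0.785475)·4.12 = 6.436156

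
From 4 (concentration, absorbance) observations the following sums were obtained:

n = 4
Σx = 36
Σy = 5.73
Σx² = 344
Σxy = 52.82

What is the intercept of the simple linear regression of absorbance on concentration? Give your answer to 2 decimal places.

0.87

Sxx = Σx² − (Σx)²/n = 344 − 324 = 20
Sxy = Σxy − (Σx)(Σy)/n = 52.82 − 51.57 = 1.25
b = Sxy/Sxx = 1.25/20 = 0.0625
a = ȳ − b·x̄ = 1.4325 − 0.0625·9 = 0.87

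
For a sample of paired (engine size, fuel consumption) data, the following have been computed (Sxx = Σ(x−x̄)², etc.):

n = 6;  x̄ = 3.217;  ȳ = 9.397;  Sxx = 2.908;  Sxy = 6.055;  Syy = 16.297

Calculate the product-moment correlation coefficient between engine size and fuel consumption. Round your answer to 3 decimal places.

0.880

r = Sxy/√(Sxx·Syy) = 6.055/√(47.391676) = 6.055/6.884161 = 0.879555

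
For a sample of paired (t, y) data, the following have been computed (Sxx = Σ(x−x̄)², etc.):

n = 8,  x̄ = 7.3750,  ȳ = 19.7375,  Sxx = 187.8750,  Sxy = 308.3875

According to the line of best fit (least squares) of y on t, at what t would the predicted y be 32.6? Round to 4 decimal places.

15.2111

b = Sxy/Sxx = 308.3875/187.875 = 1.641450
a = ȳ − b·x̄ = 19.7375 − 1.641450·7.375 = 7.631803
Set a + b·x = 32.6: x = (32.6 − 7.631803) / 1.641450 = 15.211058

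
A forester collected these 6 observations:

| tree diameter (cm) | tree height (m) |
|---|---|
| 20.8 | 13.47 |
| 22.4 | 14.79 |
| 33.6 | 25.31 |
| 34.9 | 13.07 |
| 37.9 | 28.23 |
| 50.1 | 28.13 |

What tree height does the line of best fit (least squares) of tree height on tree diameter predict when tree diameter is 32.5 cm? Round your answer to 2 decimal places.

n = 6, Σx = 199.7, Σy = 123, Σxy = 4397.261, Σx² = 7227.79
Sxx = Σx² − (Σx)²/n = 7227.79 − 6646.681667 = 581.108333
Sxy = Σxy − (Σx)(Σy)/n = 4397.261 − 4093.85 = 303.411
b = Sxy/Sxx = 303.411/581.108333 = 0.522125
a = ȳ − b·x̄ = 20.5 − 0.522125·33.283333 = 3.121950
ŷ(32.5) = a + b·32.5 = 3.121950 + 0.522125·32.5 = 20.091002

20.09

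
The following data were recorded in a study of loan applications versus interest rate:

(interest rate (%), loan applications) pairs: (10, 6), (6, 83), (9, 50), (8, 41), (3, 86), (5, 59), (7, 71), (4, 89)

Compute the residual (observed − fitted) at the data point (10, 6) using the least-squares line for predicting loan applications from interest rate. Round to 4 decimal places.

n = 8, Σx = 52, Σy = 485, Σxy = 2742, Σx² = 380
Sxx = Σx² − (Σx)²/n = 380 − 338 = 42
Sxy = Σxy − (Σx)(Σy)/n = 2742 − 3152.5 = -410.5
b = Sxy/Sxx = -410.5/42 = -9.773810
a = ȳ − b·x̄ = 60.625 − (-9.773810)·6.5 = 124.154762
ŷ(10) = 124.154762 + (-9.773810)·10 = 26.416667
residual = y − ŷ = 6 − 26.416667 = -20.416667

-20.4167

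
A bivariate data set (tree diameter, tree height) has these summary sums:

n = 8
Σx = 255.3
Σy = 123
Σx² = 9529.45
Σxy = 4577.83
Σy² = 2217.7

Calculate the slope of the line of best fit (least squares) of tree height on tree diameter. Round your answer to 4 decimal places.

0.4721

Sxx = Σx² − (Σx)²/n = 9529.45 − 8147.26125 = 1382.18875
Sxy = Σxy − (Σx)(Σy)/n = 4577.83 − 3925.2375 = 652.5925
b = Sxy/Sxx = 652.5925/1382.18875 = 0.472144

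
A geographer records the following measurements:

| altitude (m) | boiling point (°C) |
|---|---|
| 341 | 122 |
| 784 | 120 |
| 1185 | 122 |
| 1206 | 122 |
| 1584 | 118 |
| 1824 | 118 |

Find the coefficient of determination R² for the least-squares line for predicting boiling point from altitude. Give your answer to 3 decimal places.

0.483

n = 6, Σx = 6924, Σy = 722, Σxy = 829528, Σx² = 9425630, Σy² = 86900
Sxx = Σx² − (Σx)²/n = 9425630 − 7990296 = 1435334
Sxy = Σxy − (Σx)(Σy)/n = 829528 − 833188 = -3660
Syy = Σy² − (Σy)²/n = 86900 − 86880.666667 = 19.333333
R² = Sxy²/(Sxx·Syy) = (-3660)²/(1435334·19.333333) = 0.482728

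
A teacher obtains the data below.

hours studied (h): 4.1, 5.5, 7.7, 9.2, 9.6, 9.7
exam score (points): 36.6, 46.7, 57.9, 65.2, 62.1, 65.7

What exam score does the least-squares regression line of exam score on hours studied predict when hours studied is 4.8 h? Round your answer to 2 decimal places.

n = 6, Σx = 45.8, Σy = 334.2, Σxy = 2686.03, Σx² = 377.24
Sxx = Σx² − (Σx)²/n = 377.24 − 349.606667 = 27.633333
Sxy = Σxy − (Σx)(Σy)/n = 2686.03 − 2551.06 = 134.97
b = Sxy/Sxx = 134.97/27.633333 = 4.884318
a = ȳ − b·x̄ = 55.7 − 4.884318·7.633333 = 18.416369
ŷ(4.8) = a + b·4.8 = 18.416369 + 4.884318·4.8 = 41.861098

41.86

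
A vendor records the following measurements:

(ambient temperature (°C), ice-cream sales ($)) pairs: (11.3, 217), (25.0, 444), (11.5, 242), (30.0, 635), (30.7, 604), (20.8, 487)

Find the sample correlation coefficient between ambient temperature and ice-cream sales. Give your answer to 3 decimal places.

0.969

n = 6, Σx = 129.3, Σy = 2629, Σxy = 64057.5, Σx² = 3160.07, Σy² = 1307999
Sxx = Σx² − (Σx)²/n = 3160.07 − 2786.415 = 373.655
Sxy = Σxy − (Σx)(Σy)/n = 64057.5 − 56654.95 = 7402.55
Syy = Σy² − (Σy)²/n = 1307999 − 1151940.166667 = 156058.833333
r = Sxy/√(Sxx·Syy) = 7402.55/√(58312163.369167) = 7402.55/7636.240133 = 0.969397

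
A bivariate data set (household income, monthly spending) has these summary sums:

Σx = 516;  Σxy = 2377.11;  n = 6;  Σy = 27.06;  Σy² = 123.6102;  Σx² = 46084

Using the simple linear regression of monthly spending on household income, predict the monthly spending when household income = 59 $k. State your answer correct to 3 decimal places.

3.720

Sxx = Σx² − (Σx)²/n = 46084 − 44376 = 1708
Sxy = Σxy − (Σx)(Σy)/n = 2377.11 − 2327.16 = 49.95
b = Sxy/Sxx = 49.95/1708 = 0.029245
a = ȳ − b·x̄ = 4.51 − 0.029245·86 = 1.994953
ŷ(59) = a + b·59 = 1.994953 + 0.029245·59 = 3.720392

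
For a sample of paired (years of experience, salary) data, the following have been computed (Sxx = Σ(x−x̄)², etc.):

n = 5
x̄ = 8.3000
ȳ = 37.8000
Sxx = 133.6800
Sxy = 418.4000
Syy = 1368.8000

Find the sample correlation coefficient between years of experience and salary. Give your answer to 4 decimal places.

0.9781

r = Sxy/√(Sxx·Syy) = 418.4/√(182981.184) = 418.4/427.763000 = 0.978112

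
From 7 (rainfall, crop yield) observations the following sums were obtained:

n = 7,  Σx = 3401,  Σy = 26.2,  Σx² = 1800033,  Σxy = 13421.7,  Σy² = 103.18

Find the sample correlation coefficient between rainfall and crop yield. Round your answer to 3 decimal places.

0.796

Sxx = Σx² − (Σx)²/n = 1800033 − 1652400.142857 = 147632.857143
Sxy = Σxy − (Σx)(Σy)/n = 13421.7 − 12729.457143 = 692.242857
Syy = Σy² − (Σy)²/n = 103.18 − 98.062857 = 5.117143
r = Sxy/√(Sxx·Syy) = 692.242857/√(755458.420408) = 692.242857/869.171111 = 0.796440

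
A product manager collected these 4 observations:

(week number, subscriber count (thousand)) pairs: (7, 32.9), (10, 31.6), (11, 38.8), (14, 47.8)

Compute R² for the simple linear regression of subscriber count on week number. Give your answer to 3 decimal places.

n = 4, Σx = 42, Σy = 151.1, Σxy = 1642.3, Σx² = 466, Σy² = 5871.25
Sxx = Σx² − (Σx)²/n = 466 − 441 = 25
Sxy = Σxy − (Σx)(Σy)/n = 1642.3 − 1586.55 = 55.75
Syy = Σy² − (Σy)²/n = 5871.25 − 5707.8025 = 163.4475
R² = Sxy²/(Sxx·Syy) = (55.75)²/(25·163.4475) = 0.760627

0.761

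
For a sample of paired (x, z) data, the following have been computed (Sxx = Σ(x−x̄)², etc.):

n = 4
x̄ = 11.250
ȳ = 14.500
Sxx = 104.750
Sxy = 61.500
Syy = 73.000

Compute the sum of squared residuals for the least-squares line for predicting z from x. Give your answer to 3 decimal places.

36.893

b = Sxy/Sxx = 61.5/104.75 = 0.587112
SSE = Syy − b·Sxy = 73 − 0.587112·61.5 = 36.892601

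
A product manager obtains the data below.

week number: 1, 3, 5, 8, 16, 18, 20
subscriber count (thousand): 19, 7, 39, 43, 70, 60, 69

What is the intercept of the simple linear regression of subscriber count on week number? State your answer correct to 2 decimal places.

14.32

n = 7, Σx = 71, Σy = 307, Σxy = 4159, Σx² = 1079
Sxx = Σx² − (Σx)²/n = 1079 − 720.142857 = 358.857143
Sxy = Σxy − (Σx)(Σy)/n = 4159 − 3113.857143 = 1045.142857
b = Sxy/Sxx = 1045.142857/358.857143 = 2.912420
a = ȳ − b·x̄ = 43.857143 − 2.912420·10.142857 = 14.316879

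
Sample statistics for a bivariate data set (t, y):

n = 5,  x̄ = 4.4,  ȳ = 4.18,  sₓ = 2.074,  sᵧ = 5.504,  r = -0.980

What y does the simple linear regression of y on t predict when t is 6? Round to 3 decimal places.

0.019

b = r · sᵧ/sₓ = -0.98 · 5.504/2.074 = -2.600733
a = ȳ − b·x̄ = 4.18 − (-2.600733)·4.4 = 15.623225
ŷ(6) = a + b·6 = 15.623225 + (-2.600733)·6 = 0.018827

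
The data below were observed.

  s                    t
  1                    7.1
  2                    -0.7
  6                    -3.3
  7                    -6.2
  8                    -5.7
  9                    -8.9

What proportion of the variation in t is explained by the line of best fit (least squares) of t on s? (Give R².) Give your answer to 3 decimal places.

n = 6, Σx = 33, Σy = -17.7, Σxy = -183.2, Σx² = 235, Σy² = 211.93
Sxx = Σx² − (Σx)²/n = 235 − 181.5 = 53.5
Sxy = Σxy − (Σx)(Σy)/n = -183.2 − (-97.35) = -85.85
Syy = Σy² − (Σy)²/n = 211.93 − 52.215 = 159.715
R² = Sxy²/(Sxx·Syy) = (-85.85)²/(53.5·159.715) = 0.862544

0.863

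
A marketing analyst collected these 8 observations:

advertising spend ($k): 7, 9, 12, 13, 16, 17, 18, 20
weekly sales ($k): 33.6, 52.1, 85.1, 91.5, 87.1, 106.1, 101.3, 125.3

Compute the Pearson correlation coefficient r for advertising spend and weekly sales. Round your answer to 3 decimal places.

n = 8, Σx = 112, Σy = 682.1, Σxy = 10441.5, Σx² = 1712, Σy² = 64263.03
Sxx = Σx² − (Σx)²/n = 1712 − 1568 = 144
Sxy = Σxy − (Σx)(Σy)/n = 10441.5 − 9549.4 = 892.1
Syy = Σy² − (Σy)²/n = 64263.03 − 58157.55125 = 6105.47875
r = Sxy/√(Sxx·Syy) = 892.1/√(879188.94) = 892.1/937.650756 = 0.951420

0.951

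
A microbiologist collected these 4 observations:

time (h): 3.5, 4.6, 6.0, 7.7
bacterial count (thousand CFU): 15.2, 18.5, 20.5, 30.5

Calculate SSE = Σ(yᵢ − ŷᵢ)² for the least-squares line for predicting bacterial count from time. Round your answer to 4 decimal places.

n = 4, Σx = 21.8, Σy = 84.7, Σxy = 496.15, Σx² = 128.7, Σy² = 1923.79
Sxx = Σx² − (Σx)²/n = 128.7 − 118.81 = 9.89
Sxy = Σxy − (Σx)(Σy)/n = 496.15 − 461.615 = 34.535
Syy = Σy² − (Σy)²/n = 1923.79 − 1793.5225 = 130.2675
b = Sxy/Sxx = 34.535/9.89 = 3.491911
SSE = Syy − b·Sxy = 130.2675 − 3.491911·34.535 = 9.674353

9.6744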